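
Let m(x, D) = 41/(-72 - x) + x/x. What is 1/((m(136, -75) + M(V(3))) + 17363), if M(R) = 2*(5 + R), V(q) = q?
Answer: 208/3614999 ≈ 5.7538e-5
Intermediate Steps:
M(R) = 10 + 2*R
m(x, D) = 1 + 41/(-72 - x) (m(x, D) = 41/(-72 - x) + 1 = 1 + 41/(-72 - x))
1/((m(136, -75) + M(V(3))) + 17363) = 1/(((31 + 136)/(72 + 136) + (10 + 2*3)) + 17363) = 1/((167/208 + (10 + 6)) + 17363) = 1/(((1/208)*167 + 16) + 17363) = 1/((167/208 + 16) + 17363) = 1/(3495/208 + 17363) = 1/(3614999/208) = 208/3614999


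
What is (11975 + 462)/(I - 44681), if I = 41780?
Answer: -12437/2901 ≈ -4.2871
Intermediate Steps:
(11975 + 462)/(I - 44681) = (11975 + 462)/(41780 - 44681) = 12437/(-2901) = 12437*(-1/2901) = -12437/2901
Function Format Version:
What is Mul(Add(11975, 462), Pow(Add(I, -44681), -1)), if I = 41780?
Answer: Rational(-12437, 2901) ≈ -4.2871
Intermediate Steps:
Mul(Add(11975, 462), Pow(Add(I, -44681), -1)) = Mul(Add(11975, 462), Pow(Add(41780, -44681), -1)) = Mul(12437, Pow(-2901, -1)) = Mul(12437, Rational(-1, 2901)) = Rational(-12437, 2901)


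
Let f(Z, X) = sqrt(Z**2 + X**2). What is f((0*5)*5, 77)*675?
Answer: 51975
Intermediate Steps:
f(Z, X) = sqrt(X**2 + Z**2)
f((0*5)*5, 77)*675 = sqrt(77**2 + ((0*5)*5)**2)*675 = sqrt(5929 + (0*5)**2)*675 = sqrt(5929 + 0**2)*675 = sqrt(5929 + 0)*675 = sqrt(5929)*675 = 77*675 = 51975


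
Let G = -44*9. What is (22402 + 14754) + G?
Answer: 36760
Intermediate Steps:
G = -396
(22402 + 14754) + G = (22402 + 14754) - 396 = 37156 - 396 = 36760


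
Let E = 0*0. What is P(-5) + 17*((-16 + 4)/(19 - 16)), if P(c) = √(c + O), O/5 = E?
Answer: -68 + I*√5 ≈ -68.0 + 2.2361*I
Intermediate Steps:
E = 0
O = 0 (O = 5*0 = 0)
P(c) = √c (P(c) = √(c + 0) = √c)
P(-5) + 17*((-16 + 4)/(19 - 16)) = √(-5) + 17*((-16 + 4)/(19 - 16)) = I*√5 + 17*(-12/3) = I*√5 + 17*(-12*⅓) = I*√5 + 17*(-4) = I*√5 - 68 = -68 + I*√5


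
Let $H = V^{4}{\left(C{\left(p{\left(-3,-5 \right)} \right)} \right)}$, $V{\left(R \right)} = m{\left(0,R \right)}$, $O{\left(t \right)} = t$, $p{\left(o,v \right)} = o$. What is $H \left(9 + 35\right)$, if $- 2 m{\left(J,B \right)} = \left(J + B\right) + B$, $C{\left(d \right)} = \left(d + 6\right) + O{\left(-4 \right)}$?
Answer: $44$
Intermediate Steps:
$C{\left(d \right)} = 2 + d$ ($C{\left(d \right)} = \left(d + 6\right) - 4 = \left(6 + d\right) - 4 = 2 + d$)
$m{\left(J,B \right)} = - B - \frac{J}{2}$ ($m{\left(J,B \right)} = - \frac{\left(J + B\right) + B}{2} = - \frac{\left(B + J\right) + B}{2} = - \frac{J + 2 B}{2} = - B - \frac{J}{2}$)
$V{\left(R \right)} = - R$ ($V{\left(R \right)} = - R - 0 = - R + 0 = - R$)
$H = 1$ ($H = \left(- (2 - 3)\right)^{4} = \left(\left(-1\right) \left(-1\right)\right)^{4} = 1^{4} = 1$)
$H \left(9 + 35\right) = 1 \left(9 + 35\right) = 1 \cdot 44 = 44$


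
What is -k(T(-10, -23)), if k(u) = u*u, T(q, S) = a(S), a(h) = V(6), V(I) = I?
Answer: -36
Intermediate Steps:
a(h) = 6
T(q, S) = 6
k(u) = u**2
-k(T(-10, -23)) = -1*6**2 = -1*36 = -36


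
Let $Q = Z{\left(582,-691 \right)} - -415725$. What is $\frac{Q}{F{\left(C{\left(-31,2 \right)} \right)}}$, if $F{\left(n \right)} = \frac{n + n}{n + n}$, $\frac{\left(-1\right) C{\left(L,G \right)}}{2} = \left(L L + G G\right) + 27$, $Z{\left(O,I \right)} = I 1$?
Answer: $415034$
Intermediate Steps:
$Z{\left(O,I \right)} = I$
$C{\left(L,G \right)} = -54 - 2 G^{2} - 2 L^{2}$ ($C{\left(L,G \right)} = - 2 \left(\left(L L + G G\right) + 27\right) = - 2 \left(\left(L^{2} + G^{2}\right) + 27\right) = - 2 \left(\left(G^{2} + L^{2}\right) + 27\right) = - 2 \left(27 + G^{2} + L^{2}\right) = -54 - 2 G^{2} - 2 L^{2}$)
$F{\left(n \right)} = 1$ ($F{\left(n \right)} = \frac{2 n}{2 n} = 2 n \frac{1}{2 n} = 1$)
$Q = 415034$ ($Q = -691 - -415725 = -691 + 415725 = 415034$)
$\frac{Q}{F{\left(C{\left(-31,2 \right)} \right)}} = \frac{415034}{1} = 415034 \cdot 1 = 415034$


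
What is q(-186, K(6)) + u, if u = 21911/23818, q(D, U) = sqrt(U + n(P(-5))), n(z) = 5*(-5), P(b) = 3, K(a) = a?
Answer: 21911/23818 + I*sqrt(19) ≈ 0.91993 + 4.3589*I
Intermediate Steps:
n(z) = -25
q(D, U) = sqrt(-25 + U) (q(D, U) = sqrt(U - 25) = sqrt(-25 + U))
u = 21911/23818 (u = 21911*(1/23818) = 21911/23818 ≈ 0.91993)
q(-186, K(6)) + u = sqrt(-25 + 6) + 21911/23818 = sqrt(-19) + 21911/23818 = I*sqrt(19) + 21911/23818 = 21911/23818 + I*sqrt(19)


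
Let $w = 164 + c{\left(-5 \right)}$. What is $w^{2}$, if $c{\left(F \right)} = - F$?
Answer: $28561$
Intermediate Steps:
$w = 169$ ($w = 164 - -5 = 164 + 5 = 169$)
$w^{2} = 169^{2} = 28561$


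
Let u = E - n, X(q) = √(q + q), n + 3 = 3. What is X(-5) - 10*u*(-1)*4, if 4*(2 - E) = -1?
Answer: 90 + I*√10 ≈ 90.0 + 3.1623*I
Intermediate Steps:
n = 0 (n = -3 + 3 = 0)
E = 9/4 (E = 2 - ¼*(-1) = 2 + ¼ = 9/4 ≈ 2.2500)
X(q) = √2*√q (X(q) = √(2*q) = √2*√q)
u = 9/4 (u = 9/4 - 1*0 = 9/4 + 0 = 9/4 ≈ 2.2500)
X(-5) - 10*u*(-1)*4 = √2*√(-5) - 10*(9/4)*(-1)*4 = √2*(I*√5) - (-45)*4/2 = I*√10 - 10*(-9) = I*√10 + 90 = 90 + I*√10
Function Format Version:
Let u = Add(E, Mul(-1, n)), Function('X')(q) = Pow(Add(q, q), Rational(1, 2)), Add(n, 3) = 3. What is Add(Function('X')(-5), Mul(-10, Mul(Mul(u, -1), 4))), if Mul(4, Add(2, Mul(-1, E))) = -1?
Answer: Add(90, Mul(I, Pow(10, Rational(1, 2)))) ≈ Add(90.000, Mul(3.1623, I))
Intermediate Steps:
n = 0 (n = Add(-3, 3) = 0)
E = Rational(9, 4) (E = Add(2, Mul(Rational(-1, 4), -1)) = Add(2, Rational(1, 4)) = Rational(9, 4) ≈ 2.2500)
Function('X')(q) = Mul(Pow(2, Rational(1, 2)), Pow(q, Rational(1, 2))) (Function('X')(q) = Pow(Mul(2, q), Rational(1, 2)) = Mul(Pow(2, Rational(1, 2)), Pow(q, Rational(1, 2))))
u = Rational(9, 4) (u = Add(Rational(9, 4), Mul(-1, 0)) = Add(Rational(9, 4), 0) = Rational(9, 4) ≈ 2.2500)
Add(Function('X')(-5), Mul(-10, Mul(Mul(u, -1), 4))) = Add(Mul(Pow(2, Rational(1, 2)), Pow(-5, Rational(1, 2))), Mul(-10, Mul(Mul(Rational(9, 4), -1), 4))) = Add(Mul(Pow(2, Rational(1, 2)), Mul(I, Pow(5, Rational(1, 2)))), Mul(-10, Mul(Rational(-9, 4), 4))) = Add(Mul(I, Pow(10, Rational(1, 2))), Mul(-10, -9)) = Add(Mul(I, Pow(10, Rational(1, 2))), 90) = Add(90, Mul(I, Pow(10, Rational(1, 2))))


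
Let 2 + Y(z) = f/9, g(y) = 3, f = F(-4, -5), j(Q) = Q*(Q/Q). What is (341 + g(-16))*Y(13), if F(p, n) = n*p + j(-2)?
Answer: 0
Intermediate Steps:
j(Q) = Q (j(Q) = Q*1 = Q)
F(p, n) = -2 + n*p (F(p, n) = n*p - 2 = -2 + n*p)
f = 18 (f = -2 - 5*(-4) = -2 + 20 = 18)
Y(z) = 0 (Y(z) = -2 + 18/9 = -2 + 18*(⅑) = -2 + 2 = 0)
(341 + g(-16))*Y(13) = (341 + 3)*0 = 344*0 = 0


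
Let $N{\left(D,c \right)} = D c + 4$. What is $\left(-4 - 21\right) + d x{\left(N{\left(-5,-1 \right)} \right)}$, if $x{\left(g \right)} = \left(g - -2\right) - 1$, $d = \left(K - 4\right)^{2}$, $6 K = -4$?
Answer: $\frac{1735}{9} \approx 192.78$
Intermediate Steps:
$K = - \frac{2}{3}$ ($K = \frac{1}{6} \left(-4\right) = - \frac{2}{3} \approx -0.66667$)
$N{\left(D,c \right)} = 4 + D c$
$d = \frac{196}{9}$ ($d = \left(- \frac{2}{3} - 4\right)^{2} = \left(- \frac{14}{3}\right)^{2} = \frac{196}{9} \approx 21.778$)
$x{\left(g \right)} = 1 + g$ ($x{\left(g \right)} = \left(g + 2\right) - 1 = \left(2 + g\right) - 1 = 1 + g$)
$\left(-4 - 21\right) + d x{\left(N{\left(-5,-1 \right)} \right)} = \left(-4 - 21\right) + \frac{196 \left(1 + \left(4 - -5\right)\right)}{9} = \left(-4 - 21\right) + \frac{196 \left(1 + \left(4 + 5\right)\right)}{9} = -25 + \frac{196 \left(1 + 9\right)}{9} = -25 + \frac{196}{9} \cdot 10 = -25 + \frac{1960}{9} = \frac{1735}{9}$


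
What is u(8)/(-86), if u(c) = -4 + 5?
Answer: -1/86 ≈ -0.011628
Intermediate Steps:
u(c) = 1
u(8)/(-86) = 1/(-86) = 1*(-1/86) = -1/86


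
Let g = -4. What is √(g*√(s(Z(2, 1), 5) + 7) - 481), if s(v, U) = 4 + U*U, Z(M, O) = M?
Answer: I*√505 ≈ 22.472*I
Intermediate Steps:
s(v, U) = 4 + U²
√(g*√(s(Z(2, 1), 5) + 7) - 481) = √(-4*√((4 + 5²) + 7) - 481) = √(-4*√((4 + 25) + 7) - 481) = √(-4*√(29 + 7) - 481) = √(-4*√36 - 481) = √(-4*6 - 481) = √(-24 - 481) = √(-505) = I*√505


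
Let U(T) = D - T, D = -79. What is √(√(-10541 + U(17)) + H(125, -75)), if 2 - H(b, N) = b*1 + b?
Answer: √(-248 + I*√10637) ≈ 3.2086 + 16.072*I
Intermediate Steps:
H(b, N) = 2 - 2*b (H(b, N) = 2 - (b*1 + b) = 2 - (b + b) = 2 - 2*b)
U(T) = -79 - T
√(√(-10541 + U(17)) + H(125, -75)) = √(√(-10541 + (-79 - 1*17)) + (2 - 2*125)) = √(√(-10541 + (-79 - 17)) + (2 - 250)) = √(√(-10541 - 96) - 248) = √(√(-10637) - 248) = √(I*√10637 - 248) = √(-248 + I*√10637)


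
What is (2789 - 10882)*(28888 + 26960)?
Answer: -451977864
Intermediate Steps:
(2789 - 10882)*(28888 + 26960) = -8093*55848 = -451977864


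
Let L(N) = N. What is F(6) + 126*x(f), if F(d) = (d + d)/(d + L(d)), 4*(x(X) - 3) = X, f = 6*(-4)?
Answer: -377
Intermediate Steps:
f = -24
x(X) = 3 + X/4
F(d) = 1 (F(d) = (d + d)/(d + d) = (2*d)/((2*d)) = (2*d)*(1/(2*d)) = 1)
F(6) + 126*x(f) = 1 + 126*(3 + (¼)*(-24)) = 1 + 126*(3 - 6) = 1 + 126*(-3) = 1 - 378 = -377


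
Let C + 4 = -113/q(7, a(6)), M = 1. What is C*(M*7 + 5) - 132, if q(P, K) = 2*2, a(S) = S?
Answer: -519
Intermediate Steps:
q(P, K) = 4
C = -129/4 (C = -4 - 113/4 = -129/4 ≈ -32.250)
C*(M*7 + 5) - 132 = -129*(1*7 + 5)/4 - 132 = -129*(7 + 5)/4 - 132 = -129/4*12 - 132 = -387 - 132 = -519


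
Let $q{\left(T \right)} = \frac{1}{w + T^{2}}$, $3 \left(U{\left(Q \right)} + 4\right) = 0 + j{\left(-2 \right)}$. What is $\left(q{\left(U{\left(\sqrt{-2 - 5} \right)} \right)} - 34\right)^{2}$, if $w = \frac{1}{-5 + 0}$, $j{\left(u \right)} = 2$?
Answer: $\frac{277189201}{241081} \approx 1149.8$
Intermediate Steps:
$w = - \frac{1}{5}$ ($w = \frac{1}{-5} = - \frac{1}{5} \approx -0.2$)
$U{\left(Q \right)} = - \frac{10}{3}$ ($U{\left(Q \right)} = -4 + \frac{0 + 2}{3} = -4 + \frac{1}{3} \cdot 2 = -4 + \frac{2}{3} = - \frac{10}{3}$)
$q{\left(T \right)} = \frac{1}{- \frac{1}{5} + T^{2}}$
$\left(q{\left(U{\left(\sqrt{-2 - 5} \right)} \right)} - 34\right)^{2} = \left(\frac{5}{-1 + 5 \left(- \frac{10}{3}\right)^{2}} - 34\right)^{2} = \left(\frac{5}{-1 + 5 \cdot \frac{100}{9}} - 34\right)^{2} = \left(\frac{5}{-1 + \frac{500}{9}} - 34\right)^{2} = \left(\frac{5}{\frac{491}{9}} - 34\right)^{2} = \left(5 \cdot \frac{9}{491} - 34\right)^{2} = \left(\frac{45}{491} - 34\right)^{2} = \left(- \frac{16649}{491}\right)^{2} = \frac{277189201}{241081}$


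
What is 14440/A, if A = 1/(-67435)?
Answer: -973761400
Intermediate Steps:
A = -1/67435 ≈ -1.4829e-5
14440/A = 14440/(-1/67435) = 14440*(-67435) = -973761400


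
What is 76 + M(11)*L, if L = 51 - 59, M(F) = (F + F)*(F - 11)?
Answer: 76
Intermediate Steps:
M(F) = 2*F*(-11 + F) (M(F) = (2*F)*(-11 + F) = 2*F*(-11 + F))
L = -8
76 + M(11)*L = 76 + (2*11*(-11 + 11))*(-8) = 76 + (2*11*0)*(-8) = 76 + 0*(-8) = 76 + 0 = 76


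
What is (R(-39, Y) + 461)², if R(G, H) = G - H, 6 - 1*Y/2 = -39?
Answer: 110224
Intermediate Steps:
Y = 90 (Y = 12 - 2*(-39) = 12 + 78 = 90)
(R(-39, Y) + 461)² = ((-39 - 1*90) + 461)² = ((-39 - 90) + 461)² = (-129 + 461)² = 332² = 110224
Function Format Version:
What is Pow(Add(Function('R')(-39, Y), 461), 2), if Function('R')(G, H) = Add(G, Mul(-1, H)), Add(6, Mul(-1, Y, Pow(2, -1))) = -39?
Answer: 110224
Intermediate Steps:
Y = 90 (Y = Add(12, Mul(-2, -39)) = Add(12, 78) = 90)
Pow(Add(Function('R')(-39, Y), 461), 2) = Pow(Add(Add(-39, Mul(-1, 90)), 461), 2) = Pow(Add(Add(-39, -90), 461), 2) = Pow(Add(-129, 461), 2) = Pow(332, 2) = 110224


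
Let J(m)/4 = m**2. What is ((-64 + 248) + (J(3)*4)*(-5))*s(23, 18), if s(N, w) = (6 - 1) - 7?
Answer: 1072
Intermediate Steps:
s(N, w) = -2 (s(N, w) = 5 - 7 = -2)
J(m) = 4*m**2
((-64 + 248) + (J(3)*4)*(-5))*s(23, 18) = ((-64 + 248) + ((4*3**2)*4)*(-5))*(-2) = (184 + ((4*9)*4)*(-5))*(-2) = (184 + (36*4)*(-5))*(-2) = (184 + 144*(-5))*(-2) = (184 - 720)*(-2) = -536*(-2) = 1072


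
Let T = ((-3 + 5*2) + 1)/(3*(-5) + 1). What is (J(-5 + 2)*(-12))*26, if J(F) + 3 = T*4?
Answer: 11544/7 ≈ 1649.1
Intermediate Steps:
T = -4/7 (T = ((-3 + 10) + 1)/(-15 + 1) = (7 + 1)/(-14) = 8*(-1/14) = -4/7 ≈ -0.57143)
J(F) = -37/7 (J(F) = -3 - 4/7*4 = -3 - 16/7 = -37/7)
(J(-5 + 2)*(-12))*26 = -37/7*(-12)*26 = (444/7)*26 = 11544/7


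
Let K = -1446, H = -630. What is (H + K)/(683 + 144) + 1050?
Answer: 866274/827 ≈ 1047.5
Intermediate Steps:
(H + K)/(683 + 144) + 1050 = (-630 - 1446)/(683 + 144) + 1050 = -2076/827 + 1050 = 866274/827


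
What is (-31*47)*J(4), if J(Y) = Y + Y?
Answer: -11656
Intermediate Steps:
J(Y) = 2*Y
(-31*47)*J(4) = (-31*47)*(2*4) = -1457*8 = -11656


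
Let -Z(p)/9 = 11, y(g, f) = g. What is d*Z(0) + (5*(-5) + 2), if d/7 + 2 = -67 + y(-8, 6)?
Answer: 53338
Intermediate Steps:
Z(p) = -99 (Z(p) = -9*11 = -99)
d = -539 (d = -14 + 7*(-67 - 8) = -14 + 7*(-75) = -14 - 525 = -539)
d*Z(0) + (5*(-5) + 2) = -539*(-99) + (5*(-5) + 2) = 53361 + (-25 + 2) = 53361 - 23 = 53338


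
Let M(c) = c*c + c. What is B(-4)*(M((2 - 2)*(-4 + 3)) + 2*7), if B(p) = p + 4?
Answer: 0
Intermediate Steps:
B(p) = 4 + p
M(c) = c + c² (M(c) = c² + c = c + c²)
B(-4)*(M((2 - 2)*(-4 + 3)) + 2*7) = (4 - 4)*(((2 - 2)*(-4 + 3))*(1 + (2 - 2)*(-4 + 3)) + 2*7) = 0*((0*(-1))*(1 + 0*(-1)) + 14) = 0*(0*(1 + 0) + 14) = 0*(0*1 + 14) = 0*(0 + 14) = 0*14 = 0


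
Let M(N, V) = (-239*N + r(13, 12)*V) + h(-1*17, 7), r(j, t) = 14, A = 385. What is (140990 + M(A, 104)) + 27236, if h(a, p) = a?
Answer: 77650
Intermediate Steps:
M(N, V) = -17 - 239*N + 14*V (M(N, V) = (-239*N + 14*V) - 1*17 = (-239*N + 14*V) - 17 = -17 - 239*N + 14*V)
(140990 + M(A, 104)) + 27236 = (140990 + (-17 - 239*385 + 14*104)) + 27236 = (140990 + (-17 - 92015 + 1456)) + 27236 = (140990 - 90576) + 27236 = 50414 + 27236 = 77650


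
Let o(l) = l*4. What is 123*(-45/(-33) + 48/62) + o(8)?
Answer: 100579/341 ≈ 294.95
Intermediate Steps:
o(l) = 4*l
123*(-45/(-33) + 48/62) + o(8) = 123*(-45/(-33) + 48/62) + 4*8 = 123*(-45*(-1/33) + 48*(1/62)) + 32 = 123*(15/11 + 24/31) + 32 = 123*(729/341) + 32 = 89667/341 + 32 = 100579/341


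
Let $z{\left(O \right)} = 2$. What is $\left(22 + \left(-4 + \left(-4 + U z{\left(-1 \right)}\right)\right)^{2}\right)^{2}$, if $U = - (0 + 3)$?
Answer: $47524$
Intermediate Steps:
$U = -3$ ($U = \left(-1\right) 3 = -3$)
$\left(22 + \left(-4 + \left(-4 + U z{\left(-1 \right)}\right)\right)^{2}\right)^{2} = \left(22 + \left(-4 - 10\right)^{2}\right)^{2} = \left(22 + \left(-14\right)^{2}\right)^{2} = \left(22 + 196\right)^{2} = 218^{2} = 47524$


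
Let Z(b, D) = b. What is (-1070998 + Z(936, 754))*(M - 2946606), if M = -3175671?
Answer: 6551215971174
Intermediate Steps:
(-1070998 + Z(936, 754))*(M - 2946606) = (-1070998 + 936)*(-3175671 - 2946606) = -1070062*(-6122277) = 6551215971174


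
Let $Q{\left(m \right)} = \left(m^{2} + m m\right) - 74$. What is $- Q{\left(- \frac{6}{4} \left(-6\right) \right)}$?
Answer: $-88$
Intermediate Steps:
$Q{\left(m \right)} = -74 + 2 m^{2}$ ($Q{\left(m \right)} = \left(m^{2} + m^{2}\right) - 74 = 2 m^{2} - 74 = -74 + 2 m^{2}$)
$- Q{\left(- \frac{6}{4} \left(-6\right) \right)} = - (-74 + 2 \left(- \frac{6}{4} \left(-6\right)\right)^{2}) = - (-74 + 2 \left(\left(-1\right) \frac{3}{2} \left(-6\right)\right)^{2}) = - (-74 + 2 \left(\left(- \frac{3}{2}\right) \left(-6\right)\right)^{2}) = - (-74 + 2 \cdot 9^{2}) = - (-74 + 2 \cdot 81) = - (-74 + 162) = \left(-1\right) 88 = -88$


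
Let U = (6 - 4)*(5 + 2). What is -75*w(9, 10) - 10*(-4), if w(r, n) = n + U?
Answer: -1760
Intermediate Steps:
U = 14 (U = 2*7 = 14)
w(r, n) = 14 + n (w(r, n) = n + 14 = 14 + n)
-75*w(9, 10) - 10*(-4) = -75*(14 + 10) - 10*(-4) = -75*24 + 40 = -1800 + 40 = -1760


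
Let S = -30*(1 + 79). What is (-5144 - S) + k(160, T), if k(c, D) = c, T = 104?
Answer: -2584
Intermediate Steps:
S = -2400 (S = -30*80 = -2400)
(-5144 - S) + k(160, T) = (-5144 - 1*(-2400)) + 160 = (-5144 + 2400) + 160 = -2744 + 160 = -2584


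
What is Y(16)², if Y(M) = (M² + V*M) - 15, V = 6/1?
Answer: 113569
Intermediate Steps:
V = 6 (V = 6*1 = 6)
Y(M) = -15 + M² + 6*M (Y(M) = (M² + 6*M) - 15 = -15 + M² + 6*M)
Y(16)² = (-15 + 16² + 6*16)² = (-15 + 256 + 96)² = 337² = 113569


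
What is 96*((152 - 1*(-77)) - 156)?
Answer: 7008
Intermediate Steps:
96*((152 - 1*(-77)) - 156) = 96*((152 + 77) - 156) = 96*(229 - 156) = 96*73 = 7008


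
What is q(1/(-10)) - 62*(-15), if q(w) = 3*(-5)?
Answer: 915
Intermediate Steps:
q(w) = -15
q(1/(-10)) - 62*(-15) = -15 - 62*(-15) = -15 + 930 = 915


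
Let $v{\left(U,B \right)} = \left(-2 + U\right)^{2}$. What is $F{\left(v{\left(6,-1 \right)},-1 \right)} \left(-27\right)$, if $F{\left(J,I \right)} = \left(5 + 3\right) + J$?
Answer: $-648$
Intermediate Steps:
$F{\left(J,I \right)} = 8 + J$
$F{\left(v{\left(6,-1 \right)},-1 \right)} \left(-27\right) = \left(8 + \left(-2 + 6\right)^{2}\right) \left(-27\right) = \left(8 + 4^{2}\right) \left(-27\right) = \left(8 + 16\right) \left(-27\right) = 24 \left(-27\right) = -648$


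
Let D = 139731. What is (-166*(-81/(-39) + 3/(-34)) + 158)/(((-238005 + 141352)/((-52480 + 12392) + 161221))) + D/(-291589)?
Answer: 1340592735873340/6228432307357 ≈ 215.24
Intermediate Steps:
(-166*(-81/(-39) + 3/(-34)) + 158)/(((-238005 + 141352)/((-52480 + 12392) + 161221))) + D/(-291589) = (-166*(-81/(-39) + 3/(-34)) + 158)/(((-238005 + 141352)/((-52480 + 12392) + 161221))) + 139731/(-291589) = (-166*(-81*(-1/39) + 3*(-1/34)) + 158)/((-96653/(-40088 + 161221))) + 139731*(-1/291589) = (-166*(27/13 - 3/34) + 158)/((-96653/121133)) - 139731/291589 = (-166*879/442 + 158)/((-96653*1/121133)) - 139731/291589 = (-72957/221 + 158)/(-96653/121133) - 139731/291589 = -38039/221*(-121133/96653) - 139731/291589 = 4607778187/21360313 - 139731/291589 = 1340592735873340/6228432307357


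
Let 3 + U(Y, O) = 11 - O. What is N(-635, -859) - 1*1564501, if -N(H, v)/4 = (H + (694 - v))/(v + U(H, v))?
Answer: -1564960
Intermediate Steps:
U(Y, O) = 8 - O (U(Y, O) = -3 + (11 - O) = 8 - O)
N(H, v) = -347 + v/2 - H/2 (N(H, v) = -4*(H + (694 - v))/(v + (8 - v)) = -4*(694 + H - v)/8 = -4*(347/4 - v/8 + H/8) = -347 + v/2 - H/2)
N(-635, -859) - 1*1564501 = (-347 + (½)*(-859) - ½*(-635)) - 1*1564501 = (-347 - 859/2 + 635/2) - 1564501 = -459 - 1564501 = -1564960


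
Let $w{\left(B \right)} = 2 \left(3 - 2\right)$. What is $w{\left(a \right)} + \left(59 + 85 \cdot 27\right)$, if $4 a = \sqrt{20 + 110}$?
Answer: $2356$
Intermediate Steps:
$a = \frac{\sqrt{130}}{4}$ ($a = \frac{\sqrt{20 + 110}}{4} = \frac{\sqrt{130}}{4} \approx 2.8504$)
$w{\left(B \right)} = 2$ ($w{\left(B \right)} = 2 \cdot 1 = 2$)
$w{\left(a \right)} + \left(59 + 85 \cdot 27\right) = 2 + \left(59 + 85 \cdot 27\right) = 2 + \left(59 + 2295\right) = 2 + 2354 = 2356$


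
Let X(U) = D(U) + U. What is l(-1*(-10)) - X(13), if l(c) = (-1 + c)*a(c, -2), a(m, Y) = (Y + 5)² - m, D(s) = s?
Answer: -35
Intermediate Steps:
X(U) = 2*U (X(U) = U + U = 2*U)
a(m, Y) = (5 + Y)² - m
l(c) = (-1 + c)*(9 - c) (l(c) = (-1 + c)*((5 - 2)² - c) = (-1 + c)*(3² - c) = (-1 + c)*(9 - c))
l(-1*(-10)) - X(13) = -(-1 - 1*(-10))*(-9 - 1*(-10)) - 2*13 = -(-1 + 10)*(-9 + 10) - 1*26 = -1*9*1 - 26 = -9 - 26 = -35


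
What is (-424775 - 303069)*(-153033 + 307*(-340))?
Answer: 187356507572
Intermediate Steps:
(-424775 - 303069)*(-153033 + 307*(-340)) = -727844*(-153033 - 104380) = -727844*(-257413) = 187356507572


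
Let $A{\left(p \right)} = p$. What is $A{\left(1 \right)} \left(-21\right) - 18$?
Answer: $-39$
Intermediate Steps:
$A{\left(1 \right)} \left(-21\right) - 18 = 1 \left(-21\right) - 18 = -21 - 18 = -39$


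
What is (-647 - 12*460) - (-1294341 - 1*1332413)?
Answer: 2620587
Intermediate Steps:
(-647 - 12*460) - (-1294341 - 1*1332413) = (-647 - 5520) - (-1294341 - 1332413) = -6167 - 1*(-2626754) = -6167 + 2626754 = 2620587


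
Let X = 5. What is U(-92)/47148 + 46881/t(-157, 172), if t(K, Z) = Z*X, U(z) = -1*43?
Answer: 276288551/5068410 ≈ 54.512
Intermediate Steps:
U(z) = -43
t(K, Z) = 5*Z (t(K, Z) = Z*5 = 5*Z)
U(-92)/47148 + 46881/t(-157, 172) = -43/47148 + 46881/((5*172)) = -43*1/47148 + 46881/860 = -43/47148 + 46881*(1/860) = -43/47148 + 46881/860 = 276288551/5068410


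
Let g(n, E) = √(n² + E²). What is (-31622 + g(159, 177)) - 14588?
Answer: -46210 + 3*√6290 ≈ -45972.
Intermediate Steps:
g(n, E) = √(E² + n²)
(-31622 + g(159, 177)) - 14588 = (-31622 + √(177² + 159²)) - 14588 = (-31622 + √(31329 + 25281)) - 14588 = (-31622 + √56610) - 14588 = (-31622 + 3*√6290) - 14588 = -46210 + 3*√6290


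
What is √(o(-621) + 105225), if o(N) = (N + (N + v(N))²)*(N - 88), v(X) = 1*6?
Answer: I*√267616011 ≈ 16359.0*I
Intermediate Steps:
v(X) = 6
o(N) = (-88 + N)*(N + (6 + N)²) (o(N) = (N + (N + 6)²)*(N - 88) = (N + (6 + N)²)*(-88 + N) = (-88 + N)*(N + (6 + N)²))
√(o(-621) + 105225) = √((-3168 + (-621)³ - 1108*(-621) - 75*(-621)²) + 105225) = √((-3168 - 239483061 + 688068 - 75*385641) + 105225) = √((-3168 - 239483061 + 688068 - 28923075) + 105225) = √(-267721236 + 105225) = √(-267616011) = I*√267616011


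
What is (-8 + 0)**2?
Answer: 64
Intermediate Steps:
(-8 + 0)**2 = (-8)**2 = 64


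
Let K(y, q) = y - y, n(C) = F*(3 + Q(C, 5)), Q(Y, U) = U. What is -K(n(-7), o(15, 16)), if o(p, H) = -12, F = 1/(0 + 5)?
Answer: 0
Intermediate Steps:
F = ⅕ (F = 1/5 = ⅕ ≈ 0.20000)
n(C) = 8/5 (n(C) = (3 + 5)/5 = (⅕)*8 = 8/5)
K(y, q) = 0
-K(n(-7), o(15, 16)) = -1*0 = 0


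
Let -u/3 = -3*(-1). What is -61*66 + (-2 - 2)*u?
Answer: -3990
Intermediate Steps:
u = -9 (u = -(-9)*(-1) = -3*3 = -9)
-61*66 + (-2 - 2)*u = -61*66 + (-2 - 2)*(-9) = -4026 - 4*(-9) = -4026 + 36 = -3990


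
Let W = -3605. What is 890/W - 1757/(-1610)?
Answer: 140031/165830 ≈ 0.84443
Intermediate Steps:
890/W - 1757/(-1610) = 890/(-3605) - 1757/(-1610) = 890*(-1/3605) - 1757*(-1/1610) = -178/721 + 251/230 = 140031/165830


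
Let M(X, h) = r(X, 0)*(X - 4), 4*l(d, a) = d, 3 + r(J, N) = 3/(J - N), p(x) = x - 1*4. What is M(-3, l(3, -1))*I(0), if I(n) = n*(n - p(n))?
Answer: 0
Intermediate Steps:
p(x) = -4 + x (p(x) = x - 4 = -4 + x)
r(J, N) = -3 + 3/(J - N)
l(d, a) = d/4
M(X, h) = 3*(1 - X)*(-4 + X)/X (M(X, h) = (3*(1 + 0 - X)/(X - 1*0))*(X - 4) = (3*(1 - X)/(X + 0))*(-4 + X) = (3*(1 - X)/X)*(-4 + X) = 3*(1 - X)*(-4 + X)/X)
I(n) = 4*n (I(n) = n*(n - (-4 + n)) = n*(n + (4 - n)) = n*4 = 4*n)
M(-3, l(3, -1))*I(0) = (15 - 12/(-3) - 3*(-3))*(4*0) = (15 - 12*(-⅓) + 9)*0 = (15 + 4 + 9)*0 = 28*0 = 0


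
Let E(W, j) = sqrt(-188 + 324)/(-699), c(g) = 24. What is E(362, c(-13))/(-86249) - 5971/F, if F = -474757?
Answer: 5971/474757 + 2*sqrt(34)/60288051 ≈ 0.012577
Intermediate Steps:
E(W, j) = -2*sqrt(34)/699 (E(W, j) = sqrt(136)*(-1/699) = (2*sqrt(34))*(-1/699) = -2*sqrt(34)/699)
E(362, c(-13))/(-86249) - 5971/F = -2*sqrt(34)/699/(-86249) - 5971/(-474757) = -2*sqrt(34)/699*(-1/86249) - 5971*(-1/474757) = 2*sqrt(34)/60288051 + 5971/474757 = 5971/474757 + 2*sqrt(34)/60288051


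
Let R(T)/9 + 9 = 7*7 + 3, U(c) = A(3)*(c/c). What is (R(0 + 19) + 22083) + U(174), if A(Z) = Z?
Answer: 22473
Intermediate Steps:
U(c) = 3 (U(c) = 3*(c/c) = 3*1 = 3)
R(T) = 387 (R(T) = -81 + 9*(7*7 + 3) = -81 + 9*(49 + 3) = -81 + 9*52 = -81 + 468 = 387)
(R(0 + 19) + 22083) + U(174) = (387 + 22083) + 3 = 22470 + 3 = 22473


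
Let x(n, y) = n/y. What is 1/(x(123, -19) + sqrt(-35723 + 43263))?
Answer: 2337/2706811 + 722*sqrt(1885)/2706811 ≈ 0.012444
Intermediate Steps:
1/(x(123, -19) + sqrt(-35723 + 43263)) = 1/(123/(-19) + sqrt(-35723 + 43263)) = 1/(123*(-1/19) + sqrt(7540)) = 1/(-123/19 + 2*sqrt(1885))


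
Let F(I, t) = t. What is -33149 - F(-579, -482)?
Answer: -32667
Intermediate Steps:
-33149 - F(-579, -482) = -33149 - 1*(-482) = -33149 + 482 = -32667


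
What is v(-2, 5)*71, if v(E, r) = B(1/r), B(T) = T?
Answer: 71/5 ≈ 14.200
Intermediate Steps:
v(E, r) = 1/r
v(-2, 5)*71 = 71/5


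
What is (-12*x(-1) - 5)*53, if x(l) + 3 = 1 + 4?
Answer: -1537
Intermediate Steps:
x(l) = 2 (x(l) = -3 + (1 + 4) = -3 + 5 = 2)
(-12*x(-1) - 5)*53 = (-12*2 - 5)*53 = (-24 - 5)*53 = -29*53 = -1537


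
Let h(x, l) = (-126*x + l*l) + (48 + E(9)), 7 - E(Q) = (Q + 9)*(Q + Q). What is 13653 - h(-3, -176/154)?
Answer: 663592/49 ≈ 13543.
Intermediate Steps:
E(Q) = 7 - 2*Q*(9 + Q) (E(Q) = 7 - (Q + 9)*(Q + Q) = 7 - (9 + Q)*2*Q = 7 - 2*Q*(9 + Q))
h(x, l) = -269 + l² - 126*x (h(x, l) = (-126*x + l*l) + (48 + (7 - 18*9 - 2*9²)) = (-126*x + l²) + (48 + (7 - 162 - 2*81)) = (l² - 126*x) + (48 + (7 - 162 - 162)) = (l² - 126*x) + (48 - 317) = (l² - 126*x) - 269 = -269 + l² - 126*x)
13653 - h(-3, -176/154) = 13653 - (-269 + (-176/154)² - 126*(-3)) = 13653 - (-269 + (-176*1/154)² + 378) = 13653 - (-269 + (-8/7)² + 378) = 13653 - (-269 + 64/49 + 378) = 13653 - 1*5405/49 = 13653 - 5405/49 = 663592/49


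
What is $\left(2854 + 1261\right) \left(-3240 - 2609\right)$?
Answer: $-24068635$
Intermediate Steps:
$\left(2854 + 1261\right) \left(-3240 - 2609\right) = 4115 \left(-5849\right) = -24068635$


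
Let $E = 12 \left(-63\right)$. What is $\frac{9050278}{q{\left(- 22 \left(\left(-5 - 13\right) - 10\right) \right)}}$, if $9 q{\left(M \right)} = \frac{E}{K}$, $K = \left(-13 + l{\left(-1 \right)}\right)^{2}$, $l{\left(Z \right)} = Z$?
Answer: $- \frac{63351946}{3} \approx -2.1117 \cdot 10^{7}$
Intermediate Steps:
$E = -756$
$K = 196$ ($K = \left(-13 - 1\right)^{2} = \left(-14\right)^{2} = 196$)
$q{\left(M \right)} = - \frac{3}{7}$ ($q{\left(M \right)} = \frac{\left(-756\right) \frac{1}{196}}{9} = \frac{1}{9} \left(- \frac{27}{7}\right) = - \frac{3}{7}$)
$\frac{9050278}{q{\left(- 22 \left(\left(-5 - 13\right) - 10\right) \right)}} = \frac{9050278}{- \frac{3}{7}} = 9050278 \left(- \frac{7}{3}\right) = - \frac{63351946}{3}$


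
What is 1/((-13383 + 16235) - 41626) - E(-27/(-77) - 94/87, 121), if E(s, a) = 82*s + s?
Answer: 15733978439/259747026 ≈ 60.574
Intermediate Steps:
E(s, a) = 83*s
1/((-13383 + 16235) - 41626) - E(-27/(-77) - 94/87, 121) = 1/((-13383 + 16235) - 41626) - 83*(-27/(-77) - 94/87) = 1/(2852 - 41626) - 83*(-27*(-1/77) - 94*1/87) = 1/(-38774) - 83*(27/77 - 94/87) = -1/38774 - 83*(-4889)/6699 = -1/38774 - 1*(-405787/6699) = -1/38774 + 405787/6699 = 15733978439/259747026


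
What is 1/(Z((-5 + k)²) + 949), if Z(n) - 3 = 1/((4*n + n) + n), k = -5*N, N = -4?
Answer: 1350/1285201 ≈ 0.0010504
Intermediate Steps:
k = 20 (k = -5*(-4) = 20)
Z(n) = 3 + 1/(6*n) (Z(n) = 3 + 1/((4*n + n) + n) = 3 + 1/(5*n + n) = 3 + 1/(6*n))
1/(Z((-5 + k)²) + 949) = 1/((3 + 1/(6*((-5 + 20)²))) + 949) = 1/((3 + 1/(6*(15²))) + 949) = 1/((3 + (⅙)/225) + 949) = 1/((3 + (⅙)*(1/225)) + 949) = 1/((3 + 1/1350) + 949) = 1/(4051/1350 + 949) = 1/(1285201/1350) = 1350/1285201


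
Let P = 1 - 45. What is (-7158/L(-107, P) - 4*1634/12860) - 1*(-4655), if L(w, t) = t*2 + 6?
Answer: 625038316/131815 ≈ 4741.8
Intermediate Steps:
P = -44
L(w, t) = 6 + 2*t (L(w, t) = 2*t + 6 = 6 + 2*t)
(-7158/L(-107, P) - 4*1634/12860) - 1*(-4655) = (-7158/(6 + 2*(-44)) - 4*1634/12860) - 1*(-4655) = (-7158/(6 - 88) - 6536*1/12860) + 4655 = (-7158/(-82) - 1634/3215) + 4655 = (-7158*(-1/82) - 1634/3215) + 4655 = (3579/41 - 1634/3215) + 4655 = 11439491/131815 + 4655 = 625038316/131815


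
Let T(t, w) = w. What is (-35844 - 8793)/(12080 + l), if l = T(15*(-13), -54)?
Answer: -44637/12026 ≈ -3.7117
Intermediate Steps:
l = -54
(-35844 - 8793)/(12080 + l) = (-35844 - 8793)/(12080 - 54) = -44637/12026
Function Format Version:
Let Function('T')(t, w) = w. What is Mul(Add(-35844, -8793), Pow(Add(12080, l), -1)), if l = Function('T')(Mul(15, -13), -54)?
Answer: Rational(-44637, 12026) ≈ -3.7117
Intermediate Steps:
l = -54
Mul(Add(-35844, -8793), Pow(Add(12080, l), -1)) = Mul(Add(-35844, -8793), Pow(Add(12080, -54), -1)) = Mul(-44637, Pow(12026, -1)) = Mul(-44637, Rational(1, 12026)) = Rational(-44637, 12026)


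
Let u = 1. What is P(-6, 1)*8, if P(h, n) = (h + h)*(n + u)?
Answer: -192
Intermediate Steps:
P(h, n) = 2*h*(1 + n) (P(h, n) = (h + h)*(n + 1) = (2*h)*(1 + n) = 2*h*(1 + n))
P(-6, 1)*8 = (2*(-6)*(1 + 1))*8 = (2*(-6)*2)*8 = -24*8 = -192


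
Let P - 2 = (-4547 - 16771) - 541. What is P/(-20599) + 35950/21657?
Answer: 1213891099/446112543 ≈ 2.7210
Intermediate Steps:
P = -21857 (P = 2 + ((-4547 - 16771) - 541) = 2 + (-21318 - 541) = 2 - 21859 = -21857)
P/(-20599) + 35950/21657 = -21857/(-20599) + 35950/21657 = -21857*(-1/20599) + 35950*(1/21657) = 21857/20599 + 35950/21657 = 1213891099/446112543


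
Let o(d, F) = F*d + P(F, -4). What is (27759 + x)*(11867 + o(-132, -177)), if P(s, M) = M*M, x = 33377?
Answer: 2154860592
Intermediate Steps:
P(s, M) = M**2
o(d, F) = 16 + F*d (o(d, F) = F*d + (-4)**2 = F*d + 16 = 16 + F*d)
(27759 + x)*(11867 + o(-132, -177)) = (27759 + 33377)*(11867 + (16 - 177*(-132))) = 61136*(11867 + (16 + 23364)) = 61136*(11867 + 23380) = 61136*35247 = 2154860592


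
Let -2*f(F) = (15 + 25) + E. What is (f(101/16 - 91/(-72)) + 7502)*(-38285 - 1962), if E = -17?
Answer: -602940307/2 ≈ -3.0147e+8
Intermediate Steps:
f(F) = -23/2 (f(F) = -((15 + 25) - 17)/2 = -(40 - 17)/2 = -½*23 = -23/2)
(f(101/16 - 91/(-72)) + 7502)*(-38285 - 1962) = (-23/2 + 7502)*(-38285 - 1962) = (14981/2)*(-40247) = -602940307/2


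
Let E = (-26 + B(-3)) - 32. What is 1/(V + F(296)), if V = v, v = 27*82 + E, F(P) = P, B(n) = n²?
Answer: 1/2461 ≈ 0.00040634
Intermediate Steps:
E = -49 (E = (-26 + (-3)²) - 32 = (-26 + 9) - 32 = -17 - 32 = -49)
v = 2165 (v = 27*82 - 49 = 2214 - 49 = 2165)
V = 2165
1/(V + F(296)) = 1/(2165 + 296) = 1/2461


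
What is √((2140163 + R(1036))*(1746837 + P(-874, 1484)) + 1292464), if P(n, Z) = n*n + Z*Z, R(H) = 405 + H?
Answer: 2*√2523328638685 ≈ 3.1770e+6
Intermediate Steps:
P(n, Z) = Z² + n² (P(n, Z) = n² + Z² = Z² + n²)
√((2140163 + R(1036))*(1746837 + P(-874, 1484)) + 1292464) = √((2140163 + (405 + 1036))*(1746837 + (1484² + (-874)²)) + 1292464) = √((2140163 + 1441)*(1746837 + (2202256 + 763876)) + 1292464) = √(2141604*(1746837 + 2966132) + 1292464) = √(2141604*4712969 + 1292464) = √(10093313262276 + 1292464) = √10093314554740 = 2*√2523328638685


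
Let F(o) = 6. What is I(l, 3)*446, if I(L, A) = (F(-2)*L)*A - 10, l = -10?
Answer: -84740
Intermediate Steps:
I(L, A) = -10 + 6*A*L (I(L, A) = (6*L)*A - 10 = 6*A*L - 10 = -10 + 6*A*L)
I(l, 3)*446 = (-10 + 6*3*(-10))*446 = (-10 - 180)*446 = -190*446 = -84740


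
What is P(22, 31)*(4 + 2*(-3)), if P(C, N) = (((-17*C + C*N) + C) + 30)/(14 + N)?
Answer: -16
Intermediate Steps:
P(C, N) = (30 - 16*C + C*N)/(14 + N) (P(C, N) = ((-16*C + C*N) + 30)/(14 + N) = (30 - 16*C + C*N)/(14 + N))
P(22, 31)*(4 + 2*(-3)) = ((30 - 16*22 + 22*31)/(14 + 31))*(4 + 2*(-3)) = ((30 - 352 + 682)/45)*(4 - 6) = ((1/45)*360)*(-2) = 8*(-2) = -16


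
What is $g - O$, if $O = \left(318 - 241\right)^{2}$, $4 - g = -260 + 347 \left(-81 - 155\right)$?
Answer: $76227$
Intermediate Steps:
$g = 82156$ ($g = 4 - \left(-260 + 347 \left(-81 - 155\right)\right) = 4 - \left(-260 + 347 \left(-236\right)\right) = 4 - \left(-260 - 81892\right) = 4 - -82152 = 4 + 82152 = 82156$)
$O = 5929$ ($O = 77^{2} = 5929$)
$g - O = 82156 - 5929 = 76227$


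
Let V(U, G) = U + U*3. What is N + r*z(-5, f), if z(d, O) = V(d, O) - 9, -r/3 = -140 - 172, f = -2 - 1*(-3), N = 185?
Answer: -26959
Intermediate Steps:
V(U, G) = 4*U (V(U, G) = U + 3*U = 4*U)
f = 1 (f = -2 + 3 = 1)
r = 936 (r = -3*(-140 - 172) = -3*(-312) = 936)
z(d, O) = -9 + 4*d (z(d, O) = 4*d - 9 = -9 + 4*d)
N + r*z(-5, f) = 185 + 936*(-9 + 4*(-5)) = 185 + 936*(-9 - 20) = 185 + 936*(-29) = 185 - 27144 = -26959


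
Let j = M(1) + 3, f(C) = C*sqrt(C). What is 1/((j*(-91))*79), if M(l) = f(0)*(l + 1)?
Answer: -1/21567 ≈ -4.6367e-5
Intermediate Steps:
f(C) = C**(3/2)
M(l) = 0 (M(l) = 0**(3/2)*(l + 1) = 0*(1 + l) = 0)
j = 3 (j = 0 + 3 = 3)
1/((j*(-91))*79) = 1/((3*(-91))*79) = 1/(-273*79) = 1/(-21567) = -1/21567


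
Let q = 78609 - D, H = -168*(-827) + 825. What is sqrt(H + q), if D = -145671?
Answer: 3*sqrt(40449) ≈ 603.36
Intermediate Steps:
H = 139761 (H = 138936 + 825 = 139761)
q = 224280 (q = 78609 - 1*(-145671) = 78609 + 145671 = 224280)
sqrt(H + q) = sqrt(139761 + 224280) = sqrt(364041) = 3*sqrt(40449)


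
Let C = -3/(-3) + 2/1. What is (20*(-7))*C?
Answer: -420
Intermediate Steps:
C = 3 (C = -3*(-1/3) + 2*1 = 1 + 2 = 3)
(20*(-7))*C = (20*(-7))*3 = -140*3 = -420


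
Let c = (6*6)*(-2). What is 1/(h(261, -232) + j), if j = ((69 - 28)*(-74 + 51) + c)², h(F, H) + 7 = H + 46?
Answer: 1/1030032 ≈ 9.7084e-7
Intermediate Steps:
c = -72 (c = 36*(-2) = -72)
h(F, H) = 39 + H (h(F, H) = -7 + (H + 46) = -7 + (46 + H) = 39 + H)
j = 1030225 (j = ((69 - 28)*(-74 + 51) - 72)² = (41*(-23) - 72)² = (-943 - 72)² = (-1015)² = 1030225)
1/(h(261, -232) + j) = 1/((39 - 232) + 1030225) = 1/(-193 + 1030225) = 1/1030032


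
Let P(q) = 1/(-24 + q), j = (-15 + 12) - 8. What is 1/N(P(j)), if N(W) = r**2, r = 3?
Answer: 1/9 ≈ 0.11111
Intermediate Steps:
j = -11 (j = -3 - 8 = -11)
N(W) = 9 (N(W) = 3**2 = 9)
1/N(P(j)) = 1/9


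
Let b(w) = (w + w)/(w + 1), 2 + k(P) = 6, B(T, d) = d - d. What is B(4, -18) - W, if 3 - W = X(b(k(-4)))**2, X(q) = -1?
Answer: -2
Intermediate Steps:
B(T, d) = 0
k(P) = 4 (k(P) = -2 + 6 = 4)
b(w) = 2*w/(1 + w) (b(w) = (2*w)/(1 + w) = 2*w/(1 + w))
W = 2 (W = 3 - 1*(-1)**2 = 3 - 1*1 = 3 - 1 = 2)
B(4, -18) - W = 0 - 1*2 = 0 - 2 = -2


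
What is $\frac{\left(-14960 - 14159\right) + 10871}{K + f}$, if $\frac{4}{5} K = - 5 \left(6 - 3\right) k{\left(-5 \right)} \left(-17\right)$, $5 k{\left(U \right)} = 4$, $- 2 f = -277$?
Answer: $- \frac{36496}{787} \approx -46.374$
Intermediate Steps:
$f = \frac{277}{2}$ ($f = \left(- \frac{1}{2}\right) \left(-277\right) = \frac{277}{2} \approx 138.5$)
$k{\left(U \right)} = \frac{4}{5}$ ($k{\left(U \right)} = \frac{1}{5} \cdot 4 = \frac{4}{5}$)
$K = 255$ ($K = \frac{5 - 5 \left(6 - 3\right) \frac{4}{5} \left(-17\right)}{4} = \frac{5 \left(-5\right) 3 \cdot \frac{4}{5} \left(-17\right)}{4} = \frac{5 \left(-15\right) \frac{4}{5} \left(-17\right)}{4} = \frac{5 \left(\left(-12\right) \left(-17\right)\right)}{4} = \frac{5}{4} \cdot 204 = 255$)
$\frac{\left(-14960 - 14159\right) + 10871}{K + f} = \frac{\left(-14960 - 14159\right) + 10871}{255 + \frac{277}{2}} = \frac{-29119 + 10871}{\frac{787}{2}} = \left(-18248\right) \frac{2}{787} = - \frac{36496}{787}$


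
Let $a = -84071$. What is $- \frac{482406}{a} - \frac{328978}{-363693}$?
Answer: $\frac{203105194796}{30576034203} \approx 6.6426$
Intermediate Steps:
$- \frac{482406}{a} - \frac{328978}{-363693} = - \frac{482406}{-84071} - \frac{328978}{-363693} = \left(-482406\right) \left(- \frac{1}{84071}\right) - - \frac{328978}{363693} = \frac{482406}{84071} + \frac{328978}{363693} = \frac{203105194796}{30576034203}$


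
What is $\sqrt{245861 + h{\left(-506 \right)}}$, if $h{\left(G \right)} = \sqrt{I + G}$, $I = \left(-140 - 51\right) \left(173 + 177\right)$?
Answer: $\sqrt{245861 + 6 i \sqrt{1871}} \approx 495.84 + 0.262 i$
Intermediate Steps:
$I = -66850$ ($I = \left(-191\right) 350 = -66850$)
$h{\left(G \right)} = \sqrt{-66850 + G}$
$\sqrt{245861 + h{\left(-506 \right)}} = \sqrt{245861 + \sqrt{-66850 - 506}} = \sqrt{245861 + \sqrt{-67356}} = \sqrt{245861 + 6 i \sqrt{1871}}$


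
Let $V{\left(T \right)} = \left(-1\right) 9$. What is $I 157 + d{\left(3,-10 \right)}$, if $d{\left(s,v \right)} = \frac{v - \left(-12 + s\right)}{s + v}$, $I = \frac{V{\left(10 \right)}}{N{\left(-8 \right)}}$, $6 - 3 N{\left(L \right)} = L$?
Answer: $- \frac{4237}{14} \approx -302.64$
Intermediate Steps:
$N{\left(L \right)} = 2 - \frac{L}{3}$
$V{\left(T \right)} = -9$
$I = - \frac{27}{14}$ ($I = - \frac{9}{2 - - \frac{8}{3}} = - \frac{9}{2 + \frac{8}{3}} = - \frac{9}{\frac{14}{3}} = \left(-9\right) \frac{3}{14} = - \frac{27}{14} \approx -1.9286$)
$d{\left(s,v \right)} = \frac{12 + v - s}{s + v}$
$I 157 + d{\left(3,-10 \right)} = \left(- \frac{27}{14}\right) 157 + \frac{12 - 10 - 3}{3 - 10} = - \frac{4239}{14} + \frac{12 - 10 - 3}{-7} = - \frac{4239}{14} - - \frac{1}{7} = - \frac{4239}{14} + \frac{1}{7} = - \frac{4237}{14}$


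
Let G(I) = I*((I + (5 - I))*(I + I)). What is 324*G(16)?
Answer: 829440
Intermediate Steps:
G(I) = 10*I² (G(I) = I*(5*(2*I)) = I*(10*I) = 10*I²)
324*G(16) = 324*(10*16²) = 324*(10*256) = 324*2560 = 829440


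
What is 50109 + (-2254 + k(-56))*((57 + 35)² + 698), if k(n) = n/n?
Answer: -20591877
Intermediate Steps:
k(n) = 1
50109 + (-2254 + k(-56))*((57 + 35)² + 698) = 50109 + (-2254 + 1)*((57 + 35)² + 698) = 50109 - 2253*(92² + 698) = 50109 - 2253*(8464 + 698) = 50109 - 2253*9162 = 50109 - 20641986 = -20591877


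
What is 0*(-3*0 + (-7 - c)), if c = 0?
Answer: 0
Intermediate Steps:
0*(-3*0 + (-7 - c)) = 0*(-3*0 + (-7 - 1*0)) = 0*(0 + (-7 + 0)) = 0*(0 - 7) = 0*(-7) = 0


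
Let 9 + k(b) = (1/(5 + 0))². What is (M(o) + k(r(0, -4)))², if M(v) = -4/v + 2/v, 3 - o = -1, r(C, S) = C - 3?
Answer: 223729/2500 ≈ 89.492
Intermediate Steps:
r(C, S) = -3 + C
o = 4 (o = 3 - 1*(-1) = 3 + 1 = 4)
M(v) = -2/v
k(b) = -224/25 (k(b) = -9 + (1/(5 + 0))² = -9 + (1/5)² = -9 + (⅕)² = -9 + 1/25 = -224/25)
(M(o) + k(r(0, -4)))² = (-2/4 - 224/25)² = (-2*¼ - 224/25)² = (-½ - 224/25)² = (-473/50)² = 223729/2500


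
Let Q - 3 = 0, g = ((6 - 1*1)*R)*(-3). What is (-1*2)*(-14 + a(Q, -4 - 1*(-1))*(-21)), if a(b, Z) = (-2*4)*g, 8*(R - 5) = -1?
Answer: 24598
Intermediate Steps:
R = 39/8 (R = 5 + (1/8)*(-1) = 5 - 1/8 = 39/8 ≈ 4.8750)
g = -585/8 (g = ((6 - 1*1)*(39/8))*(-3) = ((6 - 1)*(39/8))*(-3) = (5*(39/8))*(-3) = (195/8)*(-3) = -585/8 ≈ -73.125)
Q = 3 (Q = 3 + 0 = 3)
a(b, Z) = 585 (a(b, Z) = -2*4*(-585/8) = -8*(-585/8) = 585)
(-1*2)*(-14 + a(Q, -4 - 1*(-1))*(-21)) = (-1*2)*(-14 + 585*(-21)) = -2*(-14 - 12285) = -2*(-12299) = 24598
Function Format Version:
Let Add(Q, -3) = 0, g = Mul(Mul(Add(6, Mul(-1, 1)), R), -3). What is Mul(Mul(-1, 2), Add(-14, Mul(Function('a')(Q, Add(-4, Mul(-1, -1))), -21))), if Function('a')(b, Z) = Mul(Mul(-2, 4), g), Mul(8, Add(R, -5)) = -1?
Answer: 24598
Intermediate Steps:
R = Rational(39, 8) (R = Add(5, Mul(Rational(1, 8), -1)) = Add(5, Rational(-1, 8)) = Rational(39, 8) ≈ 4.8750)
g = Rational(-585, 8) (g = Mul(Mul(Add(6, Mul(-1, 1)), Rational(39, 8)), -3) = Mul(Mul(Add(6, -1), Rational(39, 8)), -3) = Mul(Mul(5, Rational(39, 8)), -3) = Mul(Rational(195, 8), -3) = Rational(-585, 8) ≈ -73.125)
Q = 3 (Q = Add(3, 0) = 3)
Function('a')(b, Z) = 585 (Function('a')(b, Z) = Mul(Mul(-2, 4), Rational(-585, 8)) = Mul(-8, Rational(-585, 8)) = 585)
Mul(Mul(-1, 2), Add(-14, Mul(Function('a')(Q, Add(-4, Mul(-1, -1))), -21))) = Mul(Mul(-1, 2), Add(-14, Mul(585, -21))) = Mul(-2, Add(-14, -12285)) = Mul(-2, -12299) = 24598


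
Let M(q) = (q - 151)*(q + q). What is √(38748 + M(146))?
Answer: 2*√9322 ≈ 193.10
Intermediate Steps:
M(q) = 2*q*(-151 + q) (M(q) = (-151 + q)*(2*q) = 2*q*(-151 + q))
√(38748 + M(146)) = √(38748 + 2*146*(-151 + 146)) = √(38748 + 2*146*(-5)) = √(38748 - 1460) = √37288 = 2*√9322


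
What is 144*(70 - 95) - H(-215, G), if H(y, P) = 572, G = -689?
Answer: -4172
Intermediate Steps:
144*(70 - 95) - H(-215, G) = 144*(70 - 95) - 1*572 = 144*(-25) - 572 = -3600 - 572 = -4172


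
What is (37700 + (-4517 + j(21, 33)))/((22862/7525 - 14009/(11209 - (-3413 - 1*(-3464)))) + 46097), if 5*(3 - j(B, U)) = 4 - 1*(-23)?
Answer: 397996319910/552947982803 ≈ 0.71977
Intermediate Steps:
j(B, U) = -12/5 (j(B, U) = 3 - (4 - 1*(-23))/5 = 3 - (4 + 23)/5 = 3 - 1/5*27 = 3 - 27/5 = -12/5)
(37700 + (-4517 + j(21, 33)))/((22862/7525 - 14009/(11209 - (-3413 - 1*(-3464)))) + 46097) = (37700 + (-4517 - 12/5))/((22862/7525 - 14009/(11209 - (-3413 - 1*(-3464)))) + 46097) = (37700 - 22597/5)/((22862*(1/7525) - 14009/(11209 - (-3413 + 3464))) + 46097) = 165903/(5*((3266/1075 - 14009/(11209 - 1*51)) + 46097)) = 165903/(5*((3266/1075 - 14009/(11209 - 51)) + 46097)) = 165903/(5*((3266/1075 - 14009/11158) + 46097)) = 165903/(5*(21382353/11994850 + 46097)) = 165903/(5*(552947982803/11994850)) = (165903/5)*(11994850/552947982803) = 397996319910/552947982803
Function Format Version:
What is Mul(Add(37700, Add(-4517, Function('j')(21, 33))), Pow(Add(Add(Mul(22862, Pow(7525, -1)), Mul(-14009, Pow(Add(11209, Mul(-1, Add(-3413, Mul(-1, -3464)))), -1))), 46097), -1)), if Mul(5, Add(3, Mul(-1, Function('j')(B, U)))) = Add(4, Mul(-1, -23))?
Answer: Rational(397996319910, 552947982803) ≈ 0.71977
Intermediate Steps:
Function('j')(B, U) = Rational(-12, 5) (Function('j')(B, U) = Add(3, Mul(Rational(-1, 5), Add(4, Mul(-1, -23)))) = Add(3, Mul(Rational(-1, 5), Add(4, 23))) = Add(3, Mul(Rational(-1, 5), 27)) = Add(3, Rational(-27, 5)) = Rational(-12, 5))
Mul(Add(37700, Add(-4517, Function('j')(21, 33))), Pow(Add(Add(Mul(22862, Pow(7525, -1)), Mul(-14009, Pow(Add(11209, Mul(-1, Add(-3413, Mul(-1, -3464)))), -1))), 46097), -1)) = Mul(Add(37700, Add(-4517, Rational(-12, 5))), Pow(Add(Add(Mul(22862, Pow(7525, -1)), Mul(-14009, Pow(Add(11209, Mul(-1, Add(-3413, Mul(-1, -3464)))), -1))), 46097), -1)) = Mul(Add(37700, Rational(-22597, 5)), Pow(Add(Add(Mul(22862, Rational(1, 7525)), Mul(-14009, Pow(Add(11209, Mul(-1, Add(-3413, 3464))), -1))), 46097), -1)) = Mul(Rational(165903, 5), Pow(Add(Add(Rational(3266, 1075), Mul(-14009, Pow(Add(11209, Mul(-1, 51)), -1))), 46097), -1)) = Mul(Rational(165903, 5), Pow(Add(Add(Rational(3266, 1075), Mul(-14009, Pow(Add(11209, -51), -1))), 46097), -1)) = Mul(Rational(165903, 5), Pow(Add(Add(Rational(3266, 1075), Mul(-14009, Pow(11158, -1))), 46097), -1)) = Mul(Rational(165903, 5), Pow(Add(Add(Rational(3266, 1075), Mul(-14009, Rational(1, 11158))), 46097), -1)) = Mul(Rational(165903, 5), Pow(Add(Add(Rational(3266, 1075), Rational(-14009, 11158)), 46097), -1)) = Mul(Rational(165903, 5), Pow(Add(Rational(21382353, 11994850), 46097), -1)) = Mul(Rational(165903, 5), Pow(Rational(552947982803, 11994850), -1)) = Mul(Rational(165903, 5), Rational(11994850, 552947982803)) = Rational(397996319910, 552947982803)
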